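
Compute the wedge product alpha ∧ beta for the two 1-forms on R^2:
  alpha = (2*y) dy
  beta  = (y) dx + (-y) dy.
alpha ∧ beta = (-2*y^2) dx ∧ dy

Distribute the wedge, using dx_i ∧ dx_j = -dx_j ∧ dx_i and dx_i ∧ dx_i = 0. For each pair (i, j) with i < j, the coefficient of dx_i ∧ dx_j in alpha ∧ beta is (alpha_i * beta_j - alpha_j * beta_i). Collecting: alpha ∧ beta = (-2*y^2) dx ∧ dy.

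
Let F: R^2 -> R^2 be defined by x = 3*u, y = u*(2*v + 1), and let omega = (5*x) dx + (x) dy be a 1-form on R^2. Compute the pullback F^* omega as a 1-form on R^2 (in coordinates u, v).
F^* omega = (6*u*(v + 8)) du + (6*u^2) dv

Using F^*(f dg) = (f ∘ F) d(g ∘ F), substitute each coordinate x_i by F_i(u, v) in f_i, and replace dx_i by d F_i = (∂F_i/∂u) du + (∂F_i/∂v) dv.
  For the x component: f_1(F) = 15*u; d F_1 = (3) du + (0) dv
  For the y component: f_2(F) = 3*u; d F_2 = (2*v + 1) du + (2*u) dv
Combining and collecting du, dv coefficients:
  coeff of du: 6*u*(v + 8)
  coeff of dv: 6*u^2
F^* omega = (6*u*(v + 8)) du + (6*u^2) dv.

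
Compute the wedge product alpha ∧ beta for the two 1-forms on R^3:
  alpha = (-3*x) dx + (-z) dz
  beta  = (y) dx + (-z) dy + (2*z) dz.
alpha ∧ beta = (3*x*z) dx ∧ dy + (z*(-6*x + y)) dx ∧ dz + (-z^2) dy ∧ dz

Distribute the wedge, using dx_i ∧ dx_j = -dx_j ∧ dx_i and dx_i ∧ dx_i = 0. For each pair (i, j) with i < j, the coefficient of dx_i ∧ dx_j in alpha ∧ beta is (alpha_i * beta_j - alpha_j * beta_i). Collecting: alpha ∧ beta = (3*x*z) dx ∧ dy + (z*(-6*x + y)) dx ∧ dz + (-z^2) dy ∧ dz.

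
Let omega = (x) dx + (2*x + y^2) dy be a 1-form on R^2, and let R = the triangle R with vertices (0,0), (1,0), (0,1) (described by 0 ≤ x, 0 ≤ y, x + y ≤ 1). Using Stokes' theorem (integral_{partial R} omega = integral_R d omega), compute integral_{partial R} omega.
integral_(partial R) omega = 1

Stokes: integral_partial_R omega = integral_R d omega with d omega = (∂Q/∂x - ∂P/∂y) dx ∧ dy.
  ∂Q/∂x = 2
  ∂P/∂y = 0
  integrand = ∂Q/∂x - ∂P/∂y = 2.
Integrating over R: integral_0^1 integral_0^{1-x} (2) dy dx = 1.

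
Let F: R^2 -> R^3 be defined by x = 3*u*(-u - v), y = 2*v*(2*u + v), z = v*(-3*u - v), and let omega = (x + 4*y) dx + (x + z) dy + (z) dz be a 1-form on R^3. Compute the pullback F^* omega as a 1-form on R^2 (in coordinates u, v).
F^* omega = (18*u^3 - 81*u^2*v - 102*u*v^2 - 25*v^3) du + (-3*u^3 - 66*u^2*v - 43*u*v^2 - 2*v^3) dv

Using F^*(f dg) = (f ∘ F) d(g ∘ F), substitute each coordinate x_i by F_i(u, v) in f_i, and replace dx_i by d F_i = (∂F_i/∂u) du + (∂F_i/∂v) dv.
  For the x component: f_1(F) = -3*u^2 + 13*u*v + 8*v^2; d F_1 = (-6*u - 3*v) du + (-3*u) dv
  For the y component: f_2(F) = -3*u^2 - 6*u*v - v^2; d F_2 = (4*v) du + (4*u + 4*v) dv
  For the z component: f_3(F) = v*(-3*u - v); d F_3 = (-3*v) du + (-3*u - 2*v) dv
Combining and collecting du, dv coefficients:
  coeff of du: 18*u^3 - 81*u^2*v - 102*u*v^2 - 25*v^3
  coeff of dv: -3*u^3 - 66*u^2*v - 43*u*v^2 - 2*v^3
F^* omega = (18*u^3 - 81*u^2*v - 102*u*v^2 - 25*v^3) du + (-3*u^3 - 66*u^2*v - 43*u*v^2 - 2*v^3) dv.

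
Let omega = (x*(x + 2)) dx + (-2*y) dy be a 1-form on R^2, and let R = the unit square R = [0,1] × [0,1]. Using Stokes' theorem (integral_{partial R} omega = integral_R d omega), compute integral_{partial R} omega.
integral_(partial R) omega = 0

Stokes: integral_partial_R omega = integral_R d omega with d omega = (∂Q/∂x - ∂P/∂y) dx ∧ dy.
  ∂Q/∂x = 0
  ∂P/∂y = 0
  integrand = ∂Q/∂x - ∂P/∂y = 0.
Integrating over R: integral_0^1 integral_0^1 (0) dx dy = 0.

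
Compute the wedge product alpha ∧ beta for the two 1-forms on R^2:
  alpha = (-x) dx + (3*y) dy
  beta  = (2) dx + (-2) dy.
alpha ∧ beta = (2*x - 6*y) dx ∧ dy

Distribute the wedge, using dx_i ∧ dx_j = -dx_j ∧ dx_i and dx_i ∧ dx_i = 0. For each pair (i, j) with i < j, the coefficient of dx_i ∧ dx_j in alpha ∧ beta is (alpha_i * beta_j - alpha_j * beta_i). Collecting: alpha ∧ beta = (2*x - 6*y) dx ∧ dy.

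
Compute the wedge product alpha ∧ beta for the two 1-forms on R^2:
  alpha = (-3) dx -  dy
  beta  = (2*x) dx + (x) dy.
alpha ∧ beta = (-x) dx ∧ dy

Distribute the wedge, using dx_i ∧ dx_j = -dx_j ∧ dx_i and dx_i ∧ dx_i = 0. For each pair (i, j) with i < j, the coefficient of dx_i ∧ dx_j in alpha ∧ beta is (alpha_i * beta_j - alpha_j * beta_i). Collecting: alpha ∧ beta = (-x) dx ∧ dy.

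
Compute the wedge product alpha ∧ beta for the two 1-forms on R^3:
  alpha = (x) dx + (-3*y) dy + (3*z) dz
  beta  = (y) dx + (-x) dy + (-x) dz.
alpha ∧ beta = (-x^2 + 3*y^2) dx ∧ dy + (-x^2 - 3*y*z) dx ∧ dz + (3*x*(y + z)) dy ∧ dz

Distribute the wedge, using dx_i ∧ dx_j = -dx_j ∧ dx_i and dx_i ∧ dx_i = 0. For each pair (i, j) with i < j, the coefficient of dx_i ∧ dx_j in alpha ∧ beta is (alpha_i * beta_j - alpha_j * beta_i). Collecting: alpha ∧ beta = (-x^2 + 3*y^2) dx ∧ dy + (-x^2 - 3*y*z) dx ∧ dz + (3*x*(y + z)) dy ∧ dz.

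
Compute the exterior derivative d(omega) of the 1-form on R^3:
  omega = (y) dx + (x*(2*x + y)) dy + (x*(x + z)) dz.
d(omega) = (4*x + y - 1) dx ∧ dy + (2*x + z) dx ∧ dz

For a 1-form omega = sum_i f_i dx_i, the exterior derivative is
  d(omega) = sum_{i < j} (∂f_j/∂x_i - ∂f_i/∂x_j) dx_i ∧ dx_j.
  coefficient of dx ∧ dy: ∂f_2/∂x - ∂f_1/∂y = ∂(x*(2*x + y))/∂x - ∂(y)/∂y = 4*x + y - 1
  coefficient of dx ∧ dz: ∂f_3/∂x - ∂f_1/∂z = ∂(x*(x + z))/∂x - ∂(y)/∂z = 2*x + z
Assembling: d(omega) = (4*x + y - 1) dx ∧ dy + (2*x + z) dx ∧ dz.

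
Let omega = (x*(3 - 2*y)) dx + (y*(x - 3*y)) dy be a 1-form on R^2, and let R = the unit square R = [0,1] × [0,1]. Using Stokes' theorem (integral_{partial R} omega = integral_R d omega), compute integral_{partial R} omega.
integral_(partial R) omega = 3/2

Stokes: integral_partial_R omega = integral_R d omega with d omega = (∂Q/∂x - ∂P/∂y) dx ∧ dy.
  ∂Q/∂x = y
  ∂P/∂y = -2*x
  integrand = ∂Q/∂x - ∂P/∂y = 2*x + y.
Integrating over R: integral_0^1 integral_0^1 (2*x + y) dx dy = 3/2.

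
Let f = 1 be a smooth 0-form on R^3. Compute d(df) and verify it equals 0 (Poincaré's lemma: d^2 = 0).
d(df) = 0

Step 1: df = sum_i (∂f/∂x_i) dx_i = (0) dx + (0) dy + (0) dz.
Step 2: Apply d again. Using the 1-form formula, the coefficient of dx ∧ dy in d(df) is ∂^2 f/∂x ∂y - ∂^2 f/∂y ∂x = (0) - (0) = 0 (equality of mixed partials for smooth f).
Similarly for dx ∧ dz and dy ∧ dz — all coefficients vanish. So d(df) = 0.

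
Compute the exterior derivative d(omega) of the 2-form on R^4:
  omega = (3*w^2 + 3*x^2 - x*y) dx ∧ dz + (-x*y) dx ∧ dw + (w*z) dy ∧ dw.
d(omega) = (x) dx ∧ dy ∧ dz + (6*w) dx ∧ dz ∧ dw + (x) dx ∧ dy ∧ dw + (-w) dy ∧ dz ∧ dw

For a 2-form omega = sum_{i<j} g_{ij} dx_i ∧ dx_j, the exterior derivative is
  d(omega) = sum_{i<j} d(g_{ij}) ∧ dx_i ∧ dx_j = sum_{i<j, k} (∂g_{ij}/∂x_k) dx_k ∧ dx_i ∧ dx_j.
Expand each term, using dx_k ∧ dx_i ∧ dx_j = sgn(permutation) dx_{(a)} ∧ dx_{(b)} ∧ dx_{(c)} with (a < b < c) sorted:
  d(3*w^2 + 3*x^2 - x*y) includes (∂/∂y)(3*w^2 + 3*x^2 - x*y) dy = (-x) dy, which multiplied by dx ∧ dz gives (x) dx ∧ dy ∧ dz
  d(3*w^2 + 3*x^2 - x*y) includes (∂/∂w)(3*w^2 + 3*x^2 - x*y) dw = (6*w) dw, which multiplied by dx ∧ dz gives (6*w) dx ∧ dz ∧ dw
  d(-x*y) includes (∂/∂y)(-x*y) dy = (-x) dy, which multiplied by dx ∧ dw gives (x) dx ∧ dy ∧ dw
  d(w*z) includes (∂/∂z)(w*z) dz = (w) dz, which multiplied by dy ∧ dw gives (-w) dy ∧ dz ∧ dw
Collecting like 3-forms: d(omega) = (x) dx ∧ dy ∧ dz + (6*w) dx ∧ dz ∧ dw + (x) dx ∧ dy ∧ dw + (-w) dy ∧ dz ∧ dw.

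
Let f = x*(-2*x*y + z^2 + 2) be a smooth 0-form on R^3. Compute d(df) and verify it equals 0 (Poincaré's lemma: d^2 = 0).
d(df) = 0

Step 1: df = sum_i (∂f/∂x_i) dx_i = (-4*x*y + z^2 + 2) dx + (-2*x^2) dy + (2*x*z) dz.
Step 2: Apply d again. Using the 1-form formula, the coefficient of dx ∧ dy in d(df) is ∂^2 f/∂x ∂y - ∂^2 f/∂y ∂x = (-4*x) - (-4*x) = 0 (equality of mixed partials for smooth f).
Similarly for dx ∧ dz and dy ∧ dz — all coefficients vanish. So d(df) = 0.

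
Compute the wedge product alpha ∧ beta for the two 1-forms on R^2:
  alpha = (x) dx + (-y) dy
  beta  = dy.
alpha ∧ beta = (x) dx ∧ dy

Distribute the wedge, using dx_i ∧ dx_j = -dx_j ∧ dx_i and dx_i ∧ dx_i = 0. For each pair (i, j) with i < j, the coefficient of dx_i ∧ dx_j in alpha ∧ beta is (alpha_i * beta_j - alpha_j * beta_i). Collecting: alpha ∧ beta = (x) dx ∧ dy.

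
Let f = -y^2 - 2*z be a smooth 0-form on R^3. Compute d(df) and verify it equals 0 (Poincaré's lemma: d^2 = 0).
d(df) = 0

Step 1: df = sum_i (∂f/∂x_i) dx_i = (0) dx + (-2*y) dy + (-2) dz.
Step 2: Apply d again. Using the 1-form formula, the coefficient of dx ∧ dy in d(df) is ∂^2 f/∂x ∂y - ∂^2 f/∂y ∂x = (0) - (0) = 0 (equality of mixed partials for smooth f).
Similarly for dx ∧ dz and dy ∧ dz — all coefficients vanish. So d(df) = 0.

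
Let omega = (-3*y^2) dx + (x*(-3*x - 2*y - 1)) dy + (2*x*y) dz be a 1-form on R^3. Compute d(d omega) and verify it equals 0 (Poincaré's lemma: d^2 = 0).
d(d omega) = 0

Step 1: d omega = sum_{i<j} (∂f_j/∂x_i - ∂f_i/∂x_j) dx_i ∧ dx_j:
  coeff of dx ∧ dy: -6*x + 4*y - 1
  coeff of dx ∧ dz: 2*y
  coeff of dy ∧ dz: 2*x
Step 2: Apply d again to each 2-form coefficient. The only possible 3-form in R^3 is dx ∧ dy ∧ dz, with coefficient
  ∂(coeff of dy∧dz)/∂x - ∂(coeff of dx∧dz)/∂y + ∂(coeff of dx∧dy)/∂z
  = ∂/∂x (2*x) - ∂/∂y (2*y) + ∂/∂z (-6*x + 4*y - 1).
Each of these terms simplifies to sums of mixed partials that cancel in pairs. The result is 0 (by equality of mixed partials for smooth functions — Schwarz / Clairaut).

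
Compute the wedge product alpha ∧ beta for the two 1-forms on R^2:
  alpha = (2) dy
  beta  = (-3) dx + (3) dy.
alpha ∧ beta = (6) dx ∧ dy

Distribute the wedge, using dx_i ∧ dx_j = -dx_j ∧ dx_i and dx_i ∧ dx_i = 0. For each pair (i, j) with i < j, the coefficient of dx_i ∧ dx_j in alpha ∧ beta is (alpha_i * beta_j - alpha_j * beta_i). Collecting: alpha ∧ beta = (6) dx ∧ dy.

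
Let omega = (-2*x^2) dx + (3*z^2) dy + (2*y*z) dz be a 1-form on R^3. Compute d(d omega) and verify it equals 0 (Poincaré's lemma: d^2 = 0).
d(d omega) = 0

Step 1: d omega = sum_{i<j} (∂f_j/∂x_i - ∂f_i/∂x_j) dx_i ∧ dx_j:
  coeff of dx ∧ dy: 0
  coeff of dx ∧ dz: 0
  coeff of dy ∧ dz: -4*z
Step 2: Apply d again to each 2-form coefficient. The only possible 3-form in R^3 is dx ∧ dy ∧ dz, with coefficient
  ∂(coeff of dy∧dz)/∂x - ∂(coeff of dx∧dz)/∂y + ∂(coeff of dx∧dy)/∂z
  = ∂/∂x (-4*z) - ∂/∂y (0) + ∂/∂z (0).
Each of these terms simplifies to sums of mixed partials that cancel in pairs. The result is 0 (by equality of mixed partials for smooth functions — Schwarz / Clairaut).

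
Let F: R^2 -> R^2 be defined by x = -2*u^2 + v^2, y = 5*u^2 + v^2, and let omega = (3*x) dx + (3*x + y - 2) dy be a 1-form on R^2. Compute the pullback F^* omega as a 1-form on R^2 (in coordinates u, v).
F^* omega = (2*u*(7*u^2 + 14*v^2 - 10)) du + (2*v*(-7*u^2 + 7*v^2 - 2)) dv

Using F^*(f dg) = (f ∘ F) d(g ∘ F), substitute each coordinate x_i by F_i(u, v) in f_i, and replace dx_i by d F_i = (∂F_i/∂u) du + (∂F_i/∂v) dv.
  For the x component: f_1(F) = -6*u^2 + 3*v^2; d F_1 = (-4*u) du + (2*v) dv
  For the y component: f_2(F) = -u^2 + 4*v^2 - 2; d F_2 = (10*u) du + (2*v) dv
Combining and collecting du, dv coefficients:
  coeff of du: 2*u*(7*u^2 + 14*v^2 - 10)
  coeff of dv: 2*v*(-7*u^2 + 7*v^2 - 2)
F^* omega = (2*u*(7*u^2 + 14*v^2 - 10)) du + (2*v*(-7*u^2 + 7*v^2 - 2)) dv.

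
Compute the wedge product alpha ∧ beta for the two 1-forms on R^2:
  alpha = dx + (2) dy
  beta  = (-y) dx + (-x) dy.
alpha ∧ beta = (-x + 2*y) dx ∧ dy

Distribute the wedge, using dx_i ∧ dx_j = -dx_j ∧ dx_i and dx_i ∧ dx_i = 0. For each pair (i, j) with i < j, the coefficient of dx_i ∧ dx_j in alpha ∧ beta is (alpha_i * beta_j - alpha_j * beta_i). Collecting: alpha ∧ beta = (-x + 2*y) dx ∧ dy.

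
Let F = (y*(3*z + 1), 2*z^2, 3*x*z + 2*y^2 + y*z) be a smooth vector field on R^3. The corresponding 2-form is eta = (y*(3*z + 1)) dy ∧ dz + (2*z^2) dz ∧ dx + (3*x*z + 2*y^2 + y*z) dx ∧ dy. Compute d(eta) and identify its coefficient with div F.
d(eta) = (3*x + y) dx ∧ dy ∧ dz; div F = 3*x + y

For a 2-form in R^3 of the form above, applying d gives a 3-form with coefficient ∂P/∂x + ∂Q/∂y + ∂R/∂z:
  ∂P/∂x = 0
  ∂Q/∂y = 0
  ∂R/∂z = 3*x + y
Sum = 3*x + y, which is exactly div F.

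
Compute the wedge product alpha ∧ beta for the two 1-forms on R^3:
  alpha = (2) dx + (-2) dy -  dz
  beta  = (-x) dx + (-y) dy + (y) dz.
alpha ∧ beta = (-2*x - 2*y) dx ∧ dy + (-x + 2*y) dx ∧ dz + (-3*y) dy ∧ dz

Distribute the wedge, using dx_i ∧ dx_j = -dx_j ∧ dx_i and dx_i ∧ dx_i = 0. For each pair (i, j) with i < j, the coefficient of dx_i ∧ dx_j in alpha ∧ beta is (alpha_i * beta_j - alpha_j * beta_i). Collecting: alpha ∧ beta = (-2*x - 2*y) dx ∧ dy + (-x + 2*y) dx ∧ dz + (-3*y) dy ∧ dz.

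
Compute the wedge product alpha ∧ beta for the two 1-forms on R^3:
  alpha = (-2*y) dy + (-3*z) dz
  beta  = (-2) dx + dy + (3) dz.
alpha ∧ beta = (-4*y) dx ∧ dy + (-6*y + 3*z) dy ∧ dz + (-6*z) dx ∧ dz

Distribute the wedge, using dx_i ∧ dx_j = -dx_j ∧ dx_i and dx_i ∧ dx_i = 0. For each pair (i, j) with i < j, the coefficient of dx_i ∧ dx_j in alpha ∧ beta is (alpha_i * beta_j - alpha_j * beta_i). Collecting: alpha ∧ beta = (-4*y) dx ∧ dy + (-6*y + 3*z) dy ∧ dz + (-6*z) dx ∧ dz.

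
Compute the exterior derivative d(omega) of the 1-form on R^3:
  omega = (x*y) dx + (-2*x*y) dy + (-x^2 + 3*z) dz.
d(omega) = (-x - 2*y) dx ∧ dy + (-2*x) dx ∧ dz

For a 1-form omega = sum_i f_i dx_i, the exterior derivative is
  d(omega) = sum_{i < j} (∂f_j/∂x_i - ∂f_i/∂x_j) dx_i ∧ dx_j.
  coefficient of dx ∧ dy: ∂f_2/∂x - ∂f_1/∂y = ∂(-2*x*y)/∂x - ∂(x*y)/∂y = -x - 2*y
  coefficient of dx ∧ dz: ∂f_3/∂x - ∂f_1/∂z = ∂(-x^2 + 3*z)/∂x - ∂(x*y)/∂z = -2*x
Assembling: d(omega) = (-x - 2*y) dx ∧ dy + (-2*x) dx ∧ dz.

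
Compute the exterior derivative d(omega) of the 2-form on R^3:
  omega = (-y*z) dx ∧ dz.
d(omega) = (z) dx ∧ dy ∧ dz

For a 2-form omega = sum_{i<j} g_{ij} dx_i ∧ dx_j, the exterior derivative is
  d(omega) = sum_{i<j} d(g_{ij}) ∧ dx_i ∧ dx_j = sum_{i<j, k} (∂g_{ij}/∂x_k) dx_k ∧ dx_i ∧ dx_j.
Expand each term, using dx_k ∧ dx_i ∧ dx_j = sgn(permutation) dx_{(a)} ∧ dx_{(b)} ∧ dx_{(c)} with (a < b < c) sorted:
  d(-y*z) includes (∂/∂y)(-y*z) dy = (-z) dy, which multiplied by dx ∧ dz gives (z) dx ∧ dy ∧ dz
Collecting like 3-forms: d(omega) = (z) dx ∧ dy ∧ dz.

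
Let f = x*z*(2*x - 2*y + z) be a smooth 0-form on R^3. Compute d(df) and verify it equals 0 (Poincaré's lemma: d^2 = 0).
d(df) = 0

Step 1: df = sum_i (∂f/∂x_i) dx_i = (z*(4*x - 2*y + z)) dx + (-2*x*z) dy + (2*x*(x - y + z)) dz.
Step 2: Apply d again. Using the 1-form formula, the coefficient of dx ∧ dy in d(df) is ∂^2 f/∂x ∂y - ∂^2 f/∂y ∂x = (-2*z) - (-2*z) = 0 (equality of mixed partials for smooth f).
Similarly for dx ∧ dz and dy ∧ dz — all coefficients vanish. So d(df) = 0.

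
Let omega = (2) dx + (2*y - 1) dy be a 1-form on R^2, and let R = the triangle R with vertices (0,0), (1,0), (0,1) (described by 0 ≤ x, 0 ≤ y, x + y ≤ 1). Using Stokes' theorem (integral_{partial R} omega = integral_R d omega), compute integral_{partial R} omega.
integral_(partial R) omega = 0

Stokes: integral_partial_R omega = integral_R d omega with d omega = (∂Q/∂x - ∂P/∂y) dx ∧ dy.
  ∂Q/∂x = 0
  ∂P/∂y = 0
  integrand = ∂Q/∂x - ∂P/∂y = 0.
Integrating over R: integral_0^1 integral_0^{1-x} (0) dy dx = 0.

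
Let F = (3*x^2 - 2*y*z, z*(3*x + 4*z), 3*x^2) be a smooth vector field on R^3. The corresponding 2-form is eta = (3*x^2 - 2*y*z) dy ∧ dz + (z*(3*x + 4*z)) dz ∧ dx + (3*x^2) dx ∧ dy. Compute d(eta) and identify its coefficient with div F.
d(eta) = (6*x) dx ∧ dy ∧ dz; div F = 6*x

For a 2-form in R^3 of the form above, applying d gives a 3-form with coefficient ∂P/∂x + ∂Q/∂y + ∂R/∂z:
  ∂P/∂x = 6*x
  ∂Q/∂y = 0
  ∂R/∂z = 0
Sum = 6*x, which is exactly div F.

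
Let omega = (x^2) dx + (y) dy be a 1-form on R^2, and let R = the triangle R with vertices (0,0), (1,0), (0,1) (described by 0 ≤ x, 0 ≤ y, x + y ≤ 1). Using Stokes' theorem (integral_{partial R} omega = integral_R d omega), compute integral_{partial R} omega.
integral_(partial R) omega = 0

Stokes: integral_partial_R omega = integral_R d omega with d omega = (∂Q/∂x - ∂P/∂y) dx ∧ dy.
  ∂Q/∂x = 0
  ∂P/∂y = 0
  integrand = ∂Q/∂x - ∂P/∂y = 0.
Integrating over R: integral_0^1 integral_0^{1-x} (0) dy dx = 0.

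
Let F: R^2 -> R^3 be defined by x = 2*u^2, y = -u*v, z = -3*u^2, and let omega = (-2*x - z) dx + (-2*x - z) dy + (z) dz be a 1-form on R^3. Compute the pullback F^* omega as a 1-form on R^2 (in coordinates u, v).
F^* omega = (u^2*(14*u + v)) du + (u^3) dv

Using F^*(f dg) = (f ∘ F) d(g ∘ F), substitute each coordinate x_i by F_i(u, v) in f_i, and replace dx_i by d F_i = (∂F_i/∂u) du + (∂F_i/∂v) dv.
  For the x component: f_1(F) = -u^2; d F_1 = (4*u) du + (0) dv
  For the y component: f_2(F) = -u^2; d F_2 = (-v) du + (-u) dv
  For the z component: f_3(F) = -3*u^2; d F_3 = (-6*u) du + (0) dv
Combining and collecting du, dv coefficients:
  coeff of du: u^2*(14*u + v)
  coeff of dv: u^3
F^* omega = (u^2*(14*u + v)) du + (u^3) dv.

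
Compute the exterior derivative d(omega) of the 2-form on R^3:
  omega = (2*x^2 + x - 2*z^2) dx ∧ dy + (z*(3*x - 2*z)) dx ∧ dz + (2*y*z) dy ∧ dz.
d(omega) = (-4*z) dx ∧ dy ∧ dz

For a 2-form omega = sum_{i<j} g_{ij} dx_i ∧ dx_j, the exterior derivative is
  d(omega) = sum_{i<j} d(g_{ij}) ∧ dx_i ∧ dx_j = sum_{i<j, k} (∂g_{ij}/∂x_k) dx_k ∧ dx_i ∧ dx_j.
Expand each term, using dx_k ∧ dx_i ∧ dx_j = sgn(permutation) dx_{(a)} ∧ dx_{(b)} ∧ dx_{(c)} with (a < b < c) sorted:
  d(2*x^2 + x - 2*z^2) includes (∂/∂z)(2*x^2 + x - 2*z^2) dz = (-4*z) dz, which multiplied by dx ∧ dy gives (-4*z) dx ∧ dy ∧ dz
Collecting like 3-forms: d(omega) = (-4*z) dx ∧ dy ∧ dz.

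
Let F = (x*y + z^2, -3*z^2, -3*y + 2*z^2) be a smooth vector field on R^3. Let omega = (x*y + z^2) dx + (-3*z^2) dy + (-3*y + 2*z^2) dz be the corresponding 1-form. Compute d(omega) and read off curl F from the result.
d(omega) = (6*z - 3) dy ∧ dz + (2*z) dz ∧ dx + (-x) dx ∧ dy; curl F = (6*z - 3, 2*z, -x)

d omega = sum_{i<j} (∂f_j/∂x_i - ∂f_i/∂x_j) dx_i ∧ dx_j. Under the identification (dy ∧ dz, dz ∧ dx, dx ∧ dy) ↔ (e_x, e_y, e_z), the coefficients are exactly the components of curl F. Compute:
  ∂R/∂y - ∂Q/∂z = (-3) - (-6*z) = 6*z - 3
  ∂P/∂z - ∂R/∂x = (2*z) - (0) = 2*z
  ∂Q/∂x - ∂P/∂y = (0) - (x) = -x.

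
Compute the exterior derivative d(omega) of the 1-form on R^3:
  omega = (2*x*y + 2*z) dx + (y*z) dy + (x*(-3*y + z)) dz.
d(omega) = (-2*x) dx ∧ dy + (-3*y + z - 2) dx ∧ dz + (-3*x - y) dy ∧ dz

For a 1-form omega = sum_i f_i dx_i, the exterior derivative is
  d(omega) = sum_{i < j} (∂f_j/∂x_i - ∂f_i/∂x_j) dx_i ∧ dx_j.
  coefficient of dx ∧ dy: ∂f_2/∂x - ∂f_1/∂y = ∂(y*z)/∂x - ∂(2*x*y + 2*z)/∂y = -2*x
  coefficient of dx ∧ dz: ∂f_3/∂x - ∂f_1/∂z = ∂(x*(-3*y + z))/∂x - ∂(2*x*y + 2*z)/∂z = -3*y + z - 2
  coefficient of dy ∧ dz: ∂f_3/∂y - ∂f_2/∂z = ∂(x*(-3*y + z))/∂y - ∂(y*z)/∂z = -3*x - y
Assembling: d(omega) = (-2*x) dx ∧ dy + (-3*y + z - 2) dx ∧ dz + (-3*x - y) dy ∧ dz.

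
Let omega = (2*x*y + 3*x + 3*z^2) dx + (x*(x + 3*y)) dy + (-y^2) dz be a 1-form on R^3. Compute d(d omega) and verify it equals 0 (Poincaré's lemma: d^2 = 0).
d(d omega) = 0

Step 1: d omega = sum_{i<j} (∂f_j/∂x_i - ∂f_i/∂x_j) dx_i ∧ dx_j:
  coeff of dx ∧ dy: 3*y
  coeff of dx ∧ dz: -6*z
  coeff of dy ∧ dz: -2*y
Step 2: Apply d again to each 2-form coefficient. The only possible 3-form in R^3 is dx ∧ dy ∧ dz, with coefficient
  ∂(coeff of dy∧dz)/∂x - ∂(coeff of dx∧dz)/∂y + ∂(coeff of dx∧dy)/∂z
  = ∂/∂x (-2*y) - ∂/∂y (-6*z) + ∂/∂z (3*y).
Each of these terms simplifies to sums of mixed partials that cancel in pairs. The result is 0 (by equality of mixed partials for smooth functions — Schwarz / Clairaut).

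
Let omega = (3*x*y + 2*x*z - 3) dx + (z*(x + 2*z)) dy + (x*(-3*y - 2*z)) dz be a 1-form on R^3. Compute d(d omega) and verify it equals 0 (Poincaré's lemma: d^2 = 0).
d(d omega) = 0

Step 1: d omega = sum_{i<j} (∂f_j/∂x_i - ∂f_i/∂x_j) dx_i ∧ dx_j:
  coeff of dx ∧ dy: -3*x + z
  coeff of dx ∧ dz: -2*x - 3*y - 2*z
  coeff of dy ∧ dz: -4*x - 4*z
Step 2: Apply d again to each 2-form coefficient. The only possible 3-form in R^3 is dx ∧ dy ∧ dz, with coefficient
  ∂(coeff of dy∧dz)/∂x - ∂(coeff of dx∧dz)/∂y + ∂(coeff of dx∧dy)/∂z
  = ∂/∂x (-4*x - 4*z) - ∂/∂y (-2*x - 3*y - 2*z) + ∂/∂z (-3*x + z).
Each of these terms simplifies to sums of mixed partials that cancel in pairs. The result is 0 (by equality of mixed partials for smooth functions — Schwarz / Clairaut).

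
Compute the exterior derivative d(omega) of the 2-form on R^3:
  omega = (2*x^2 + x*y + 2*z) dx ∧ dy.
d(omega) = (2) dx ∧ dy ∧ dz

For a 2-form omega = sum_{i<j} g_{ij} dx_i ∧ dx_j, the exterior derivative is
  d(omega) = sum_{i<j} d(g_{ij}) ∧ dx_i ∧ dx_j = sum_{i<j, k} (∂g_{ij}/∂x_k) dx_k ∧ dx_i ∧ dx_j.
Expand each term, using dx_k ∧ dx_i ∧ dx_j = sgn(permutation) dx_{(a)} ∧ dx_{(b)} ∧ dx_{(c)} with (a < b < c) sorted:
  d(2*x^2 + x*y + 2*z) includes (∂/∂z)(2*x^2 + x*y + 2*z) dz = (2) dz, which multiplied by dx ∧ dy gives (2) dx ∧ dy ∧ dz
Collecting like 3-forms: d(omega) = (2) dx ∧ dy ∧ dz.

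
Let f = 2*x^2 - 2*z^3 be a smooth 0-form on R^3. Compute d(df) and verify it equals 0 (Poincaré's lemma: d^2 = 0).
d(df) = 0

Step 1: df = sum_i (∂f/∂x_i) dx_i = (4*x) dx + (0) dy + (-6*z^2) dz.
Step 2: Apply d again. Using the 1-form formula, the coefficient of dx ∧ dy in d(df) is ∂^2 f/∂x ∂y - ∂^2 f/∂y ∂x = (0) - (0) = 0 (equality of mixed partials for smooth f).
Similarly for dx ∧ dz and dy ∧ dz — all coefficients vanish. So d(df) = 0.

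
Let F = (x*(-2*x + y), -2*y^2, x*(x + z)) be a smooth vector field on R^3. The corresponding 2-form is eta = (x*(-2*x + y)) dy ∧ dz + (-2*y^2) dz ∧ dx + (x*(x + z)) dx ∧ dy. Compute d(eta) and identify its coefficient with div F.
d(eta) = (-3*x - 3*y) dx ∧ dy ∧ dz; div F = -3*x - 3*y

For a 2-form in R^3 of the form above, applying d gives a 3-form with coefficient ∂P/∂x + ∂Q/∂y + ∂R/∂z:
  ∂P/∂x = -4*x + y
  ∂Q/∂y = -4*y
  ∂R/∂z = x
Sum = -3*x - 3*y, which is exactly div F.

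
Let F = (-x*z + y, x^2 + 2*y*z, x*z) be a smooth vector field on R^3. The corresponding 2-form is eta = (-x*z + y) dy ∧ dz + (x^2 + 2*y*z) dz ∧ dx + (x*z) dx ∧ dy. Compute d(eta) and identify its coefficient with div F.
d(eta) = (x + z) dx ∧ dy ∧ dz; div F = x + z

For a 2-form in R^3 of the form above, applying d gives a 3-form with coefficient ∂P/∂x + ∂Q/∂y + ∂R/∂z:
  ∂P/∂x = -z
  ∂Q/∂y = 2*z
  ∂R/∂z = x
Sum = x + z, which is exactly div F.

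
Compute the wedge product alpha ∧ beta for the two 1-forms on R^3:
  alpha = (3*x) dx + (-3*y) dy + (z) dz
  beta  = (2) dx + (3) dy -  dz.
alpha ∧ beta = (9*x + 6*y) dx ∧ dy + (-3*x - 2*z) dx ∧ dz + (3*y - 3*z) dy ∧ dz

Distribute the wedge, using dx_i ∧ dx_j = -dx_j ∧ dx_i and dx_i ∧ dx_i = 0. For each pair (i, j) with i < j, the coefficient of dx_i ∧ dx_j in alpha ∧ beta is (alpha_i * beta_j - alpha_j * beta_i). Collecting: alpha ∧ beta = (9*x + 6*y) dx ∧ dy + (-3*x - 2*z) dx ∧ dz + (3*y - 3*z) dy ∧ dz.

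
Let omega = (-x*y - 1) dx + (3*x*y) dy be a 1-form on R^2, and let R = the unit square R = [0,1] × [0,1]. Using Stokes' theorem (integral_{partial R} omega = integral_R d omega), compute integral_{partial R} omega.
integral_(partial R) omega = 2

Stokes: integral_partial_R omega = integral_R d omega with d omega = (∂Q/∂x - ∂P/∂y) dx ∧ dy.
  ∂Q/∂x = 3*y
  ∂P/∂y = -x
  integrand = ∂Q/∂x - ∂P/∂y = x + 3*y.
Integrating over R: integral_0^1 integral_0^1 (x + 3*y) dx dy = 2.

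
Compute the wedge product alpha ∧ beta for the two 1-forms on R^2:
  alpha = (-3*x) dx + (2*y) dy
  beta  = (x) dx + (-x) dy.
alpha ∧ beta = (x*(3*x - 2*y)) dx ∧ dy

Distribute the wedge, using dx_i ∧ dx_j = -dx_j ∧ dx_i and dx_i ∧ dx_i = 0. For each pair (i, j) with i < j, the coefficient of dx_i ∧ dx_j in alpha ∧ beta is (alpha_i * beta_j - alpha_j * beta_i). Collecting: alpha ∧ beta = (x*(3*x - 2*y)) dx ∧ dy.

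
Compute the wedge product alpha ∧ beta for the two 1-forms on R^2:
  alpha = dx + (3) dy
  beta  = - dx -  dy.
alpha ∧ beta = (2) dx ∧ dy

Distribute the wedge, using dx_i ∧ dx_j = -dx_j ∧ dx_i and dx_i ∧ dx_i = 0. For each pair (i, j) with i < j, the coefficient of dx_i ∧ dx_j in alpha ∧ beta is (alpha_i * beta_j - alpha_j * beta_i). Collecting: alpha ∧ beta = (2) dx ∧ dy.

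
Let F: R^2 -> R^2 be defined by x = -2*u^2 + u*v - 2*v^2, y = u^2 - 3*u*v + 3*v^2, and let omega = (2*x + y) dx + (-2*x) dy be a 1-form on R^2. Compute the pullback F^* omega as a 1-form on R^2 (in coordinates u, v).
F^* omega = (20*u^3 - 15*u^2*v + 17*u*v^2 - 13*v^3) du + (-15*u^3 + 41*u^2*v - 21*u*v^2 + 28*v^3) dv

Using F^*(f dg) = (f ∘ F) d(g ∘ F), substitute each coordinate x_i by F_i(u, v) in f_i, and replace dx_i by d F_i = (∂F_i/∂u) du + (∂F_i/∂v) dv.
  For the x component: f_1(F) = -3*u^2 - u*v - v^2; d F_1 = (-4*u + v) du + (u - 4*v) dv
  For the y component: f_2(F) = 4*u^2 - 2*u*v + 4*v^2; d F_2 = (2*u - 3*v) du + (-3*u + 6*v) dv
Combining and collecting du, dv coefficients:
  coeff of du: 20*u^3 - 15*u^2*v + 17*u*v^2 - 13*v^3
  coeff of dv: -15*u^3 + 41*u^2*v - 21*u*v^2 + 28*v^3
F^* omega = (20*u^3 - 15*u^2*v + 17*u*v^2 - 13*v^3) du + (-15*u^3 + 41*u^2*v - 21*u*v^2 + 28*v^3) dv.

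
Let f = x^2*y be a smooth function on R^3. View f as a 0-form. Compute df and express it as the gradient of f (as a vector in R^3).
df = (2*x*y) dx + (x^2) dy + (0) dz; grad f = (2*x*y, x^2, 0)

For a 0-form f, d f = (∂f/∂x) dx + (∂f/∂y) dy + (∂f/∂z) dz. The components of the vector representation are exactly the entries of grad f in Cartesian coordinates:
  ∂f/∂x = 2*x*y
  ∂f/∂y = x^2
  ∂f/∂z = 0.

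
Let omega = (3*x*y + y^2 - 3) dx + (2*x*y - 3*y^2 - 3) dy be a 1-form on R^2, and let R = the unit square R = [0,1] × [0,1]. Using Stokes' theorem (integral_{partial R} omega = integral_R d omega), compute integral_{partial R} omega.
integral_(partial R) omega = -3/2

Stokes: integral_partial_R omega = integral_R d omega with d omega = (∂Q/∂x - ∂P/∂y) dx ∧ dy.
  ∂Q/∂x = 2*y
  ∂P/∂y = 3*x + 2*y
  integrand = ∂Q/∂x - ∂P/∂y = -3*x.
Integrating over R: integral_0^1 integral_0^1 (-3*x) dx dy = -3/2.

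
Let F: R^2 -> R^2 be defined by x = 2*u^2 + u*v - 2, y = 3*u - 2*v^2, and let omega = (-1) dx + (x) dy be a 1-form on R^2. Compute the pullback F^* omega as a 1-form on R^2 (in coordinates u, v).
F^* omega = (6*u^2 + 3*u*v - 4*u - v - 6) du + (-8*u^2*v - 4*u*v^2 - u + 8*v) dv

Using F^*(f dg) = (f ∘ F) d(g ∘ F), substitute each coordinate x_i by F_i(u, v) in f_i, and replace dx_i by d F_i = (∂F_i/∂u) du + (∂F_i/∂v) dv.
  For the x component: f_1(F) = -1; d F_1 = (4*u + v) du + (u) dv
  For the y component: f_2(F) = 2*u^2 + u*v - 2; d F_2 = (3) du + (-4*v) dv
Combining and collecting du, dv coefficients:
  coeff of du: 6*u^2 + 3*u*v - 4*u - v - 6
  coeff of dv: -8*u^2*v - 4*u*v^2 - u + 8*v
F^* omega = (6*u^2 + 3*u*v - 4*u - v - 6) du + (-8*u^2*v - 4*u*v^2 - u + 8*v) dv.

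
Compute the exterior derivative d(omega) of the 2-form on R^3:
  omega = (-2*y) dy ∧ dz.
d(omega) = 0

For a 2-form omega = sum_{i<j} g_{ij} dx_i ∧ dx_j, the exterior derivative is
  d(omega) = sum_{i<j} d(g_{ij}) ∧ dx_i ∧ dx_j = sum_{i<j, k} (∂g_{ij}/∂x_k) dx_k ∧ dx_i ∧ dx_j.
Expand each term, using dx_k ∧ dx_i ∧ dx_j = sgn(permutation) dx_{(a)} ∧ dx_{(b)} ∧ dx_{(c)} with (a < b < c) sorted:

Collecting like 3-forms: d(omega) = 0.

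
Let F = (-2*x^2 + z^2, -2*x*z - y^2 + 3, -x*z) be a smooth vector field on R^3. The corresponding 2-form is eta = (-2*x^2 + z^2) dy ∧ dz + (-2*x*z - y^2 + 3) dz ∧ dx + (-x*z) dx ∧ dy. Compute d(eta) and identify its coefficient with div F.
d(eta) = (-5*x - 2*y) dx ∧ dy ∧ dz; div F = -5*x - 2*y

For a 2-form in R^3 of the form above, applying d gives a 3-form with coefficient ∂P/∂x + ∂Q/∂y + ∂R/∂z:
  ∂P/∂x = -4*x
  ∂Q/∂y = -2*y
  ∂R/∂z = -x
Sum = -5*x - 2*y, which is exactly div F.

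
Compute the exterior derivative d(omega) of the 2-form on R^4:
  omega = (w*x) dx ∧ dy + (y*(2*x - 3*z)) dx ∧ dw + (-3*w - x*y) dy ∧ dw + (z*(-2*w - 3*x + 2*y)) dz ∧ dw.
d(omega) = (-x - y + 3*z) dx ∧ dy ∧ dw + (3*y - 3*z) dx ∧ dz ∧ dw + (2*z) dy ∧ dz ∧ dw

For a 2-form omega = sum_{i<j} g_{ij} dx_i ∧ dx_j, the exterior derivative is
  d(omega) = sum_{i<j} d(g_{ij}) ∧ dx_i ∧ dx_j = sum_{i<j, k} (∂g_{ij}/∂x_k) dx_k ∧ dx_i ∧ dx_j.
Expand each term, using dx_k ∧ dx_i ∧ dx_j = sgn(permutation) dx_{(a)} ∧ dx_{(b)} ∧ dx_{(c)} with (a < b < c) sorted:
  d(w*x) includes (∂/∂w)(w*x) dw = (x) dw, which multiplied by dx ∧ dy gives (x) dx ∧ dy ∧ dw
  d(y*(2*x - 3*z)) includes (∂/∂y)(y*(2*x - 3*z)) dy = (2*x - 3*z) dy, which multiplied by dx ∧ dw gives (-2*x + 3*z) dx ∧ dy ∧ dw
  d(y*(2*x - 3*z)) includes (∂/∂z)(y*(2*x - 3*z)) dz = (-3*y) dz, which multiplied by dx ∧ dw gives (3*y) dx ∧ dz ∧ dw
  d(-3*w - x*y) includes (∂/∂x)(-3*w - x*y) dx = (-y) dx, which multiplied by dy ∧ dw gives (-y) dx ∧ dy ∧ dw
  d(z*(-2*w - 3*x + 2*y)) includes (∂/∂x)(z*(-2*w - 3*x + 2*y)) dx = (-3*z) dx, which multiplied by dz ∧ dw gives (-3*z) dx ∧ dz ∧ dw
  d(z*(-2*w - 3*x + 2*y)) includes (∂/∂y)(z*(-2*w - 3*x + 2*y)) dy = (2*z) dy, which multiplied by dz ∧ dw gives (2*z) dy ∧ dz ∧ dw
Collecting like 3-forms: d(omega) = (-x - y + 3*z) dx ∧ dy ∧ dw + (3*y - 3*z) dx ∧ dz ∧ dw + (2*z) dy ∧ dz ∧ dw.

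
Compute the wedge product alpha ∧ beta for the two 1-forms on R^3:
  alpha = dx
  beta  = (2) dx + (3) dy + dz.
alpha ∧ beta = (3) dx ∧ dy + (1) dx ∧ dz

Distribute the wedge, using dx_i ∧ dx_j = -dx_j ∧ dx_i and dx_i ∧ dx_i = 0. For each pair (i, j) with i < j, the coefficient of dx_i ∧ dx_j in alpha ∧ beta is (alpha_i * beta_j - alpha_j * beta_i). Collecting: alpha ∧ beta = (3) dx ∧ dy + (1) dx ∧ dz.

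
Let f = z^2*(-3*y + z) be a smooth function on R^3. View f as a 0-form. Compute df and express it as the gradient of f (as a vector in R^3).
df = (0) dx + (-3*z^2) dy + (3*z*(-2*y + z)) dz; grad f = (0, -3*z^2, 3*z*(-2*y + z))

For a 0-form f, d f = (∂f/∂x) dx + (∂f/∂y) dy + (∂f/∂z) dz. The components of the vector representation are exactly the entries of grad f in Cartesian coordinates:
  ∂f/∂x = 0
  ∂f/∂y = -3*z^2
  ∂f/∂z = 3*z*(-2*y + z).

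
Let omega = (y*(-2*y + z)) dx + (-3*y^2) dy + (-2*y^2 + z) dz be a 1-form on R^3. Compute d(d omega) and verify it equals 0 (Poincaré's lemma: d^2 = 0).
d(d omega) = 0

Step 1: d omega = sum_{i<j} (∂f_j/∂x_i - ∂f_i/∂x_j) dx_i ∧ dx_j:
  coeff of dx ∧ dy: 4*y - z
  coeff of dx ∧ dz: -y
  coeff of dy ∧ dz: -4*y
Step 2: Apply d again to each 2-form coefficient. The only possible 3-form in R^3 is dx ∧ dy ∧ dz, with coefficient
  ∂(coeff of dy∧dz)/∂x - ∂(coeff of dx∧dz)/∂y + ∂(coeff of dx∧dy)/∂z
  = ∂/∂x (-4*y) - ∂/∂y (-y) + ∂/∂z (4*y - z).
Each of these terms simplifies to sums of mixed partials that cancel in pairs. The result is 0 (by equality of mixed partials for smooth functions — Schwarz / Clairaut).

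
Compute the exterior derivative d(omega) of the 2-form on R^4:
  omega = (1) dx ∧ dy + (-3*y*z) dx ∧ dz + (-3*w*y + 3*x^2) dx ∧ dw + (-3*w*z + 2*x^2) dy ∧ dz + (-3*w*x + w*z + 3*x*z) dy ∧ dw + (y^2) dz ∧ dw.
d(omega) = (4*x + 3*z) dx ∧ dy ∧ dz + (3*z) dx ∧ dy ∧ dw + (-w - 3*x + 2*y - 3*z) dy ∧ dz ∧ dw

For a 2-form omega = sum_{i<j} g_{ij} dx_i ∧ dx_j, the exterior derivative is
  d(omega) = sum_{i<j} d(g_{ij}) ∧ dx_i ∧ dx_j = sum_{i<j, k} (∂g_{ij}/∂x_k) dx_k ∧ dx_i ∧ dx_j.
Expand each term, using dx_k ∧ dx_i ∧ dx_j = sgn(permutation) dx_{(a)} ∧ dx_{(b)} ∧ dx_{(c)} with (a < b < c) sorted:
  d(-3*y*z) includes (∂/∂y)(-3*y*z) dy = (-3*z) dy, which multiplied by dx ∧ dz gives (3*z) dx ∧ dy ∧ dz
  d(-3*w*y + 3*x^2) includes (∂/∂y)(-3*w*y + 3*x^2) dy = (-3*w) dy, which multiplied by dx ∧ dw gives (3*w) dx ∧ dy ∧ dw
  d(-3*w*z + 2*x^2) includes (∂/∂x)(-3*w*z + 2*x^2) dx = (4*x) dx, which multiplied by dy ∧ dz gives (4*x) dx ∧ dy ∧ dz
  d(-3*w*z + 2*x^2) includes (∂/∂w)(-3*w*z + 2*x^2) dw = (-3*z) dw, which multiplied by dy ∧ dz gives (-3*z) dy ∧ dz ∧ dw
  d(-3*w*x + w*z + 3*x*z) includes (∂/∂x)(-3*w*x + w*z + 3*x*z) dx = (-3*w + 3*z) dx, which multiplied by dy ∧ dw gives (-3*w + 3*z) dx ∧ dy ∧ dw
  d(-3*w*x + w*z + 3*x*z) includes (∂/∂z)(-3*w*x + w*z + 3*x*z) dz = (w + 3*x) dz, which multiplied by dy ∧ dw gives (-w - 3*x) dy ∧ dz ∧ dw
  d(y^2) includes (∂/∂y)(y^2) dy = (2*y) dy, which multiplied by dz ∧ dw gives (2*y) dy ∧ dz ∧ dw
Collecting like 3-forms: d(omega) = (4*x + 3*z) dx ∧ dy ∧ dz + (3*z) dx ∧ dy ∧ dw + (-w - 3*x + 2*y - 3*z) dy ∧ dz ∧ dw.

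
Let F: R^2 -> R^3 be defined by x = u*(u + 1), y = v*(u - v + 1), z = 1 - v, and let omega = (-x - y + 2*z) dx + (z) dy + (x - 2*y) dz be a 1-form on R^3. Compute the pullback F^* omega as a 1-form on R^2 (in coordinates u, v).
F^* omega = (-2*u^3 - 2*u^2*v - 3*u^2 + 2*u*v^2 - 7*u*v + 3*u - 2*v + 2) du + (-u^2 + u*v - v + 1) dv

Using F^*(f dg) = (f ∘ F) d(g ∘ F), substitute each coordinate x_i by F_i(u, v) in f_i, and replace dx_i by d F_i = (∂F_i/∂u) du + (∂F_i/∂v) dv.
  For the x component: f_1(F) = -u^2 - u*v - u + v^2 - 3*v + 2; d F_1 = (2*u + 1) du + (0) dv
  For the y component: f_2(F) = 1 - v; d F_2 = (v) du + (u - 2*v + 1) dv
  For the z component: f_3(F) = u^2 - 2*u*v + u + 2*v^2 - 2*v; d F_3 = (0) du + (-1) dv
Combining and collecting du, dv coefficients:
  coeff of du: -2*u^3 - 2*u^2*v - 3*u^2 + 2*u*v^2 - 7*u*v + 3*u - 2*v + 2
  coeff of dv: -u^2 + u*v - v + 1
F^* omega = (-2*u^3 - 2*u^2*v - 3*u^2 + 2*u*v^2 - 7*u*v + 3*u - 2*v + 2) du + (-u^2 + u*v - v + 1) dv.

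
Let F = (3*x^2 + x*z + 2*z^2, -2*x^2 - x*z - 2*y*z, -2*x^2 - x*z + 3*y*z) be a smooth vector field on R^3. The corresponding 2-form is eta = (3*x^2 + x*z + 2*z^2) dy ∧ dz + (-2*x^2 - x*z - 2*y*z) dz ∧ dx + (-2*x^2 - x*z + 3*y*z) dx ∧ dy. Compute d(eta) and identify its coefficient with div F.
d(eta) = (5*x + 3*y - z) dx ∧ dy ∧ dz; div F = 5*x + 3*y - z

For a 2-form in R^3 of the form above, applying d gives a 3-form with coefficient ∂P/∂x + ∂Q/∂y + ∂R/∂z:
  ∂P/∂x = 6*x + z
  ∂Q/∂y = -2*z
  ∂R/∂z = -x + 3*y
Sum = 5*x + 3*y - z, which is exactly div F.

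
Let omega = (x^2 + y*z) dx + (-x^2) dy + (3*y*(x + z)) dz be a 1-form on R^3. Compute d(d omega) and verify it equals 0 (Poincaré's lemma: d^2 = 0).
d(d omega) = 0

Step 1: d omega = sum_{i<j} (∂f_j/∂x_i - ∂f_i/∂x_j) dx_i ∧ dx_j:
  coeff of dx ∧ dy: -2*x - z
  coeff of dx ∧ dz: 2*y
  coeff of dy ∧ dz: 3*x + 3*z
Step 2: Apply d again to each 2-form coefficient. The only possible 3-form in R^3 is dx ∧ dy ∧ dz, with coefficient
  ∂(coeff of dy∧dz)/∂x - ∂(coeff of dx∧dz)/∂y + ∂(coeff of dx∧dy)/∂z
  = ∂/∂x (3*x + 3*z) - ∂/∂y (2*y) + ∂/∂z (-2*x - z).
Each of these terms simplifies to sums of mixed partials that cancel in pairs. The result is 0 (by equality of mixed partials for smooth functions — Schwarz / Clairaut).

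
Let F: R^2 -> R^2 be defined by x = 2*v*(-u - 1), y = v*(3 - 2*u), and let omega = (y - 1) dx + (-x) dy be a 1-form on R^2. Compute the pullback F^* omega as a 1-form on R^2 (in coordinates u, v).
F^* omega = (2*v*(1 - 5*v)) du + (2*u + 2) dv

Using F^*(f dg) = (f ∘ F) d(g ∘ F), substitute each coordinate x_i by F_i(u, v) in f_i, and replace dx_i by d F_i = (∂F_i/∂u) du + (∂F_i/∂v) dv.
  For the x component: f_1(F) = -2*u*v + 3*v - 1; d F_1 = (-2*v) du + (-2*u - 2) dv
  For the y component: f_2(F) = 2*v*(u + 1); d F_2 = (-2*v) du + (3 - 2*u) dv
Combining and collecting du, dv coefficients:
  coeff of du: 2*v*(1 - 5*v)
  coeff of dv: 2*u + 2
F^* omega = (2*v*(1 - 5*v)) du + (2*u + 2) dv.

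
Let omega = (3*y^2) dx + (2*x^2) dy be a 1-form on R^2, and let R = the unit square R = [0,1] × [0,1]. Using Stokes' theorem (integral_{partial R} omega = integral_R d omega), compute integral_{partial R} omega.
integral_(partial R) omega = -1

Stokes: integral_partial_R omega = integral_R d omega with d omega = (∂Q/∂x - ∂P/∂y) dx ∧ dy.
  ∂Q/∂x = 4*x
  ∂P/∂y = 6*y
  integrand = ∂Q/∂x - ∂P/∂y = 4*x - 6*y.
Integrating over R: integral_0^1 integral_0^1 (4*x - 6*y) dx dy = -1.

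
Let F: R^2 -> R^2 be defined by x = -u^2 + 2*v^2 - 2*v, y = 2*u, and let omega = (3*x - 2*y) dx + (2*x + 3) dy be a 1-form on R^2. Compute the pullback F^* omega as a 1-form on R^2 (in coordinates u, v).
F^* omega = (6*u^3 + 4*u^2 - 12*u*v^2 + 12*u*v + 8*v^2 - 8*v + 6) du + (-12*u^2*v + 6*u^2 - 16*u*v + 8*u + 24*v^3 - 36*v^2 + 12*v) dv

Using F^*(f dg) = (f ∘ F) d(g ∘ F), substitute each coordinate x_i by F_i(u, v) in f_i, and replace dx_i by d F_i = (∂F_i/∂u) du + (∂F_i/∂v) dv.
  For the x component: f_1(F) = -3*u^2 - 4*u + 6*v^2 - 6*v; d F_1 = (-2*u) du + (4*v - 2) dv
  For the y component: f_2(F) = -2*u^2 + 4*v^2 - 4*v + 3; d F_2 = (2) du + (0) dv
Combining and collecting du, dv coefficients:
  coeff of du: 6*u^3 + 4*u^2 - 12*u*v^2 + 12*u*v + 8*v^2 - 8*v + 6
  coeff of dv: -12*u^2*v + 6*u^2 - 16*u*v + 8*u + 24*v^3 - 36*v^2 + 12*v
F^* omega = (6*u^3 + 4*u^2 - 12*u*v^2 + 12*u*v + 8*v^2 - 8*v + 6) du + (-12*u^2*v + 6*u^2 - 16*u*v + 8*u + 24*v^3 - 36*v^2 + 12*v) dv.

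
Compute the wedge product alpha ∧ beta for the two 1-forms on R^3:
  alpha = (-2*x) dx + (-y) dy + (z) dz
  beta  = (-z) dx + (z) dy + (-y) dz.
alpha ∧ beta = (-z*(2*x + y)) dx ∧ dy + (2*x*y + z^2) dx ∧ dz + (y^2 - z^2) dy ∧ dz

Distribute the wedge, using dx_i ∧ dx_j = -dx_j ∧ dx_i and dx_i ∧ dx_i = 0. For each pair (i, j) with i < j, the coefficient of dx_i ∧ dx_j in alpha ∧ beta is (alpha_i * beta_j - alpha_j * beta_i). Collecting: alpha ∧ beta = (-z*(2*x + y)) dx ∧ dy + (2*x*y + z^2) dx ∧ dz + (y^2 - z^2) dy ∧ dz.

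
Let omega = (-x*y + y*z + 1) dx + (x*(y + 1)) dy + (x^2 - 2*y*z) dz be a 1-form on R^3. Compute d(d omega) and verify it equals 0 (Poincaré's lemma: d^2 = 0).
d(d omega) = 0

Step 1: d omega = sum_{i<j} (∂f_j/∂x_i - ∂f_i/∂x_j) dx_i ∧ dx_j:
  coeff of dx ∧ dy: x + y - z + 1
  coeff of dx ∧ dz: 2*x - y
  coeff of dy ∧ dz: -2*z
Step 2: Apply d again to each 2-form coefficient. The only possible 3-form in R^3 is dx ∧ dy ∧ dz, with coefficient
  ∂(coeff of dy∧dz)/∂x - ∂(coeff of dx∧dz)/∂y + ∂(coeff of dx∧dy)/∂z
  = ∂/∂x (-2*z) - ∂/∂y (2*x - y) + ∂/∂z (x + y - z + 1).
Each of these terms simplifies to sums of mixed partials that cancel in pairs. The result is 0 (by equality of mixed partials for smooth functions — Schwarz / Clairaut).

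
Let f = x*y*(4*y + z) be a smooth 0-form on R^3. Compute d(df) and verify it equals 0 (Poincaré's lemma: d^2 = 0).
d(df) = 0

Step 1: df = sum_i (∂f/∂x_i) dx_i = (y*(4*y + z)) dx + (x*(8*y + z)) dy + (x*y) dz.
Step 2: Apply d again. Using the 1-form formula, the coefficient of dx ∧ dy in d(df) is ∂^2 f/∂x ∂y - ∂^2 f/∂y ∂x = (8*y + z) - (8*y + z) = 0 (equality of mixed partials for smooth f).
Similarly for dx ∧ dz and dy ∧ dz — all coefficients vanish. So d(df) = 0.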